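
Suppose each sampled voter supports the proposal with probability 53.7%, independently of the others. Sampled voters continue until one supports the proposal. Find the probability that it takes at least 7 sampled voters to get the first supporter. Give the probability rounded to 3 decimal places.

Y = number of sampled voters to the first success; geometric, p = 0.537.
P(Y > 6) = P(first 6 all fail) = (1−p)^6 = 0.00985

0.010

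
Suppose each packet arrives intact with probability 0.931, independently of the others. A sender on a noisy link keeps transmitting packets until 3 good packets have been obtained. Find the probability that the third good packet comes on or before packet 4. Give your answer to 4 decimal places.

0.9740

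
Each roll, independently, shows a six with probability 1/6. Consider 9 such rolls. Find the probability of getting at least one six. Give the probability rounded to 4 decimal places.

0.8062

P(at least one) = 1 − P(none) = 1 − (1 − 0.166667)^9
= 1 − 0.193807 = 0.806193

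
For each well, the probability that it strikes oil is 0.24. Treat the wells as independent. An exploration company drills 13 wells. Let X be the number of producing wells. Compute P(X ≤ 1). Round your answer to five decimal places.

0.14408

X ~ Binomial(13, 0.24); P(X ≤ 1) = Σ C(13,k) p^k (1−p)^(13−k) over k:
  k=0: C(13,0)·0.24^0·0.76^13 = 0.0282213
  k=1: C(13,1)·0.24^1·0.76^12 = 0.1158558
Total = 0.1440771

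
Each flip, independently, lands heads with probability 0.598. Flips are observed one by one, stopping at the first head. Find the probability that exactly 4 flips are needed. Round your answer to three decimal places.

0.039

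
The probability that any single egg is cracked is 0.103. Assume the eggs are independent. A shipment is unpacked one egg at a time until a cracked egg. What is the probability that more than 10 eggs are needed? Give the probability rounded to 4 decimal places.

0.3372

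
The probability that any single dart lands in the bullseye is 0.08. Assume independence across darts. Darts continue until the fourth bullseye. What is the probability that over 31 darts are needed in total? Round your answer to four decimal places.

0.7667

Needing more than 31 darts ⇔ fewer than 4 successes in the first 31. With X ~ Binomial(31, 0.08), P(Y > 31) = P(X ≤ 3).
  k=0: C(31,0)·0.08^0·0.92^31 = 0.075409
  k=1: C(31,1)·0.08^1·0.92^30 = 0.203276
  k=2: C(31,2)·0.08^2·0.92^29 = 0.265143
  k=3: C(31,3)·0.08^3·0.92^28 = 0.222874
P(X ≤ 3) = 0.766702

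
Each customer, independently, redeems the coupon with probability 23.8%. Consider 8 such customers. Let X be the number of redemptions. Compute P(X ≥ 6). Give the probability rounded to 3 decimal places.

0.003

X ~ Binomial(8, 0.238); P(X ≥ 6) = Σ C(8,k) p^k (1−p)^(8−k) over k:
  k=6: C(8,6)·0.238^6·0.762^2 = 0.00295
  k=7: C(8,7)·0.238^7·0.762^1 = 0.00026
  k=8: C(8,8)·0.238^8·0.762^0 = 0.00001
Total = 0.00323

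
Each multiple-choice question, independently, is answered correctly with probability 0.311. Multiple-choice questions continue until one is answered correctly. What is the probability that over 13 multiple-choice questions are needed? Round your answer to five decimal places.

0.00789

Y = number of multiple-choice questions to the first success; geometric, p = 0.311.
P(Y > 13) = P(first 13 all fail) = (1−p)^13 = 0.0078859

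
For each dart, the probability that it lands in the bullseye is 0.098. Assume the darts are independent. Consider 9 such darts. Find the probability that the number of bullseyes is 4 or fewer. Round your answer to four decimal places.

0.9992

X ~ Binomial(9, 0.098); P(X ≤ 4) = Σ C(9,k) p^k (1−p)^(9−k) over k:
  k=0: C(9,0)·0.098^0·0.902^9 = 0.395238
  k=1: C(9,1)·0.098^1·0.902^8 = 0.386475
  k=2: C(9,2)·0.098^2·0.902^7 = 0.167958
  k=3: C(9,3)·0.098^3·0.902^6 = 0.042579
  k=4: C(9,4)·0.098^4·0.902^5 = 0.006939
Total = 0.999189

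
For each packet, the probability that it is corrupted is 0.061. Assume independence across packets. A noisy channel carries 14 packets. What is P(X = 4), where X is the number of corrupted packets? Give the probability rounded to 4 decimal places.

0.0074

X ~ Binomial(n=14, p=0.061).
P(X=4) = C(14,4) · p^4 · (1−p)^10
= 1001 · 1.3846e-05 · 0.53291 = 0.007386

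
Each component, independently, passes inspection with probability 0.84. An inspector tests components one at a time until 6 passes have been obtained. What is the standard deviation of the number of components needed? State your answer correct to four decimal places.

1.1664

Y = total components until the sixth success; negative binomial with r=6, p=0.84.
SD(Y) = √[r(1−p)/p²] = √(1.360544) = 1.166424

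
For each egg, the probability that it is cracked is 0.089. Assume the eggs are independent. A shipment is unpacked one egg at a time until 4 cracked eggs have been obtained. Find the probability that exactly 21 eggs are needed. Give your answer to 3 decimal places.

0.015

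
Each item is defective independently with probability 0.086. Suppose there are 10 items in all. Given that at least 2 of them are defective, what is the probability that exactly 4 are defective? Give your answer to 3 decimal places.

0.032

X ~ Binomial(10, 0.086). Want P(X=4 | X≥2) = P(X=4) / P(X≥2).
P(X=4) = C(10,4)·0.086^4·0.914^6 = 0.00670
P(X≥2) = 1 − 0.40688 − 0.38284 = 0.21029
Ratio = 0.00670 / 0.21029 = 0.03185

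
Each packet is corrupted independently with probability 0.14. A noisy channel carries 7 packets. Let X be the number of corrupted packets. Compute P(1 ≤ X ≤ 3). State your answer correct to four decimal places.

X ~ Binomial(7, 0.14); P(1 ≤ X ≤ 3) = Σ C(7,k) p^k (1−p)^(7−k) over k:
  k=1: C(7,1)·0.14^1·0.86^6 = 0.396476
  k=2: C(7,2)·0.14^2·0.86^5 = 0.193628
  k=3: C(7,3)·0.14^3·0.86^4 = 0.052535
Total = 0.642638

0.6426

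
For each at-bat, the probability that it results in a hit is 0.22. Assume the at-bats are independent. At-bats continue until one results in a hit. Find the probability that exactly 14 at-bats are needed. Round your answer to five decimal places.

0.00870

Geometric (trials to first success), p = 0.22.
P(Y = 14) = (1−p)^13 · p = 0.039558 · 0.22 = 0.0087027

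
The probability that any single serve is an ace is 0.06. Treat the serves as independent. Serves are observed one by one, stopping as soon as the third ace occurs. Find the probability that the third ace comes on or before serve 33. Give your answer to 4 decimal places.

0.3177

Finishing within 33 serves ⇔ at least 3 successes in the first 33. With X ~ Binomial(33, 0.06), P(Y ≤ 33) = 1 − P(X ≤ 2).
  k=0: C(33,0)·0.06^0·0.94^33 = 0.129783
  k=1: C(33,1)·0.06^1·0.94^32 = 0.273374
  k=2: C(33,2)·0.06^2·0.94^31 = 0.279190
1 − 0.682347 = 0.317653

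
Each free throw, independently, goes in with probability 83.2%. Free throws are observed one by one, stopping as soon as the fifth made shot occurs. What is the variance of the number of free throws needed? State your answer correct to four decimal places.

Y = total free throws until the fifth success; negative binomial with r=5, p=0.832.
Var(Y) = r(1−p)/p² = 5·0.168 / 0.832² = 1.213480

1.2135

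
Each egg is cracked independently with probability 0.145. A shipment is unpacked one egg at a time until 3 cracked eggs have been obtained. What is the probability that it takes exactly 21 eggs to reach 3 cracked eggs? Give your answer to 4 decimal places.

0.0345

Y = trial on which the third success occurs; negative binomial, r=3, p=0.145.
P(Y=21) = C(20,2) · p^3 · (1−p)^18
= 190 · 0.0030486 · 0.05962 = 0.034534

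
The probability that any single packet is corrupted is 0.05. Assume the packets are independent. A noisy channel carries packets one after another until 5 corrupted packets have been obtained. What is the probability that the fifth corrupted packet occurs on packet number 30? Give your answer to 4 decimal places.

Y = trial on which the fifth success occurs; negative binomial, r=5, p=0.05.
P(Y=30) = C(29,4) · p^5 · (1−p)^25
= 23751 · 3.125e-07 · 0.27739 = 0.002059

0.0021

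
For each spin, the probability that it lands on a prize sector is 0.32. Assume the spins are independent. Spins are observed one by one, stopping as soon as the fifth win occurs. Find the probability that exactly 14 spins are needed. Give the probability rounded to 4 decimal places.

Y = trial on which the fifth success occurs; negative binomial, r=5, p=0.32.
P(Y=14) = C(13,4) · p^5 · (1−p)^9
= 715 · 0.0033554 · 0.031087 = 0.074582

0.0746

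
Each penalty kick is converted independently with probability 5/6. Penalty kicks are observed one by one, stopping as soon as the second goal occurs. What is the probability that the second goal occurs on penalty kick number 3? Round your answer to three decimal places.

0.231

Y = trial on which the second success occurs; negative binomial, r=2, p=0.833333.
P(Y=3) = C(2,1) · p^2 · (1−p)^1
= 2 · 0.69444 · 0.16667 = 0.23148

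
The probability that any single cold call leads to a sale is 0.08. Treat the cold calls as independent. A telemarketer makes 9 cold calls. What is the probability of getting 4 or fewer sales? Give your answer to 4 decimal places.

0.9997

X ~ Binomial(9, 0.08); P(X ≤ 4) = Σ C(9,k) p^k (1−p)^(9−k) over k:
  k=0: C(9,0)·0.08^0·0.92^9 = 0.472161
  k=1: C(9,1)·0.08^1·0.92^8 = 0.369518
  k=2: C(9,2)·0.08^2·0.92^7 = 0.128528
  k=3: C(9,3)·0.08^3·0.92^6 = 0.026078
  k=4: C(9,4)·0.08^4·0.92^5 = 0.003401
Total = 0.999686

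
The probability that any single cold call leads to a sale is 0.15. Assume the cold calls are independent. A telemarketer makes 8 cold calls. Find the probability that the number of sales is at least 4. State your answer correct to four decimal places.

0.0214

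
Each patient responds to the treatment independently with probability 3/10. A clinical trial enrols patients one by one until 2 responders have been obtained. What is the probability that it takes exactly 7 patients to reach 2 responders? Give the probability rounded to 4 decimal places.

Y = trial on which the second success occurs; negative binomial, r=2, p=0.30.
P(Y=7) = C(6,1) · p^2 · (1−p)^5
= 6 · 0.09 · 0.16807 = 0.090758

0.0908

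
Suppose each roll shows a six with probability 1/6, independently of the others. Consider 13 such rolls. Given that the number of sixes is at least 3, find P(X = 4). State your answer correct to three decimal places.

0.287

X ~ Binomial(13, 0.166667). Want P(X=4 | X≥3) = P(X=4) / P(X≥3).
P(X=4) = C(13,4)·0.166667^4·0.833333^9 = 0.10692
P(X≥3) = 1 − 0.09346 − 0.24301 − 0.29161 = 0.37192
Ratio = 0.10692 / 0.37192 = 0.28749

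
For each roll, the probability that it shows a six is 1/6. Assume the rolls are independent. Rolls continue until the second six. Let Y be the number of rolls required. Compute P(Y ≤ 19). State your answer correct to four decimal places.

Finishing within 19 rolls ⇔ at least 2 successes in the first 19. With X ~ Binomial(19, 0.166667), P(Y ≤ 19) = 1 − P(X ≤ 1).
  k=0: C(19,0)·0.166667^0·0.833333^19 = 0.031301
  k=1: C(19,1)·0.166667^1·0.833333^18 = 0.118943
1 − 0.150244 = 0.849756

0.8498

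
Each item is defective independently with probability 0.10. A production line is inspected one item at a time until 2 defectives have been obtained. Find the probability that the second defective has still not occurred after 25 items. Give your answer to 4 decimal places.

Needing more than 25 items ⇔ fewer than 2 successes in the first 25. With X ~ Binomial(25, 0.10), P(Y > 25) = P(X ≤ 1).
  k=0: C(25,0)·0.10^0·0.90^25 = 0.071790
  k=1: C(25,1)·0.10^1·0.90^24 = 0.199416
P(X ≤ 1) = 0.271206

0.2712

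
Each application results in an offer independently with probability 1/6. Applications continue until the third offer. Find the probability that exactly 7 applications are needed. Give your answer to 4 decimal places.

0.0335

Y = trial on which the third success occurs; negative binomial, r=3, p=0.166667.
P(Y=7) = C(6,2) · p^3 · (1−p)^4
= 15 · 0.0046296 · 0.48225 = 0.033490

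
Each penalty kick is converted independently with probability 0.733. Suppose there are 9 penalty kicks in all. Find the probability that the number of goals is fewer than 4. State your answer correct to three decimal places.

X ~ Binomial(9, 0.733); P(X ≤ 3) = Σ C(9,k) p^k (1−p)^(9−k) over k:
  k=0: C(9,0)·0.733^0·0.267^9 = 0.00001
  k=1: C(9,1)·0.733^1·0.267^8 = 0.00017
  k=2: C(9,2)·0.733^2·0.267^7 = 0.00187
  k=3: C(9,3)·0.733^3·0.267^6 = 0.01199
Total = 0.01403

0.014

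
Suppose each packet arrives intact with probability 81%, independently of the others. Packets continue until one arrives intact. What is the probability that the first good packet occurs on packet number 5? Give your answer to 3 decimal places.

0.001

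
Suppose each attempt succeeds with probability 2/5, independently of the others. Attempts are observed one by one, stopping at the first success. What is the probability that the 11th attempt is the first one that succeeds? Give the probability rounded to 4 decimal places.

0.0024

Geometric (trials to first success), p = 0.40.
P(Y = 11) = (1−p)^10 · p = 0.0060466 · 0.40 = 0.002419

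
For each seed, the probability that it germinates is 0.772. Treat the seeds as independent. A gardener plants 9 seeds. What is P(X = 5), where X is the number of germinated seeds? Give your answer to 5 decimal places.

X ~ Binomial(n=9, p=0.772).
P(X=5) = C(9,5) · p^5 · (1−p)^4
= 126 · 0.27421 · 0.0027023 = 0.0933677

0.09337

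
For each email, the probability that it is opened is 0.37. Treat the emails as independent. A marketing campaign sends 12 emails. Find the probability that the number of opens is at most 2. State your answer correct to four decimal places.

X ~ Binomial(12, 0.37); P(X ≤ 2) = Σ C(12,k) p^k (1−p)^(12−k) over k:
  k=0: C(12,0)·0.37^0·0.63^12 = 0.003909
  k=1: C(12,1)·0.37^1·0.63^11 = 0.027550
  k=2: C(12,2)·0.37^2·0.63^10 = 0.088992
Total = 0.120452

0.1205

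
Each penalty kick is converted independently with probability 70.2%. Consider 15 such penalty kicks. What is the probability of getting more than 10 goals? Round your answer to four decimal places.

X ~ Binomial(15, 0.702); P(X ≥ 11) = Σ C(15,k) p^k (1−p)^(15−k) over k:
  k=11: C(15,11)·0.702^11·0.298^4 = 0.219637
  k=12: C(15,12)·0.702^12·0.298^3 = 0.172467
  k=13: C(15,13)·0.702^13·0.298^2 = 0.093757
  k=14: C(15,14)·0.702^14·0.298^1 = 0.031552
  k=15: C(15,15)·0.702^15·0.298^0 = 0.004955
Total = 0.522368

0.5224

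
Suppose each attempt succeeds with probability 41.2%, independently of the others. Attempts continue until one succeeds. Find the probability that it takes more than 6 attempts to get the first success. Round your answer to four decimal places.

Y = number of attempts to the first success; geometric, p = 0.412.
P(Y > 6) = P(first 6 all fail) = (1−p)^6 = 0.041330

0.0413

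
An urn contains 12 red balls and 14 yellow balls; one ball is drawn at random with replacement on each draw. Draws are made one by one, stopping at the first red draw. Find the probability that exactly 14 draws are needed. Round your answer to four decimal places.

Geometric (trials to first success), p = 0.461538.
P(Y = 14) = (1−p)^13 · p = 0.0003199 · 0.461538 = 0.000148

0.0001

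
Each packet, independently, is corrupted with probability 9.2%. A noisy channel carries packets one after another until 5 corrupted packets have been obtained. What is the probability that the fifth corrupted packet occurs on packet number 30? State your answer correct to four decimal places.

0.0140

Y = trial on which the fifth success occurs; negative binomial, r=5, p=0.092.
P(Y=30) = C(29,4) · p^5 · (1−p)^25
= 23751 · 6.5908e-06 · 0.089567 = 0.014021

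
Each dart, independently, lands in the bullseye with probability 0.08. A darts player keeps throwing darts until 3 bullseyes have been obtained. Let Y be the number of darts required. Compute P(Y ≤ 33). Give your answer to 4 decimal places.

0.4982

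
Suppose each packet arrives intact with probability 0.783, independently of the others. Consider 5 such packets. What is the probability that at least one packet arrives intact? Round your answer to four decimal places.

0.9995

P(at least one) = 1 − P(none) = 1 − (1 − 0.783)^5
= 1 − 0.000481 = 0.999519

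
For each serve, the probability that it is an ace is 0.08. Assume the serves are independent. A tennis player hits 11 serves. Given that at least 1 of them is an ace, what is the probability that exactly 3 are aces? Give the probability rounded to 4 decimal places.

0.0722

X ~ Binomial(11, 0.08). Want P(X=3 | X≥1) = P(X=3) / P(X≥1).
P(X=3) = C(11,3)·0.08^3·0.92^8 = 0.043357
P(X≥1) = 1 − 0.399637 = 0.600363
Ratio = 0.043357 / 0.600363 = 0.072218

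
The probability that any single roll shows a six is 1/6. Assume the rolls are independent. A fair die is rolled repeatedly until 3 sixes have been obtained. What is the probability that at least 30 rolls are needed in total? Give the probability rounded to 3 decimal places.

Needing more than 29 rolls ⇔ fewer than 3 successes in the first 29. With X ~ Binomial(29, 0.166667), P(Y > 29) = P(X ≤ 2).
  k=0: C(29,0)·0.166667^0·0.833333^29 = 0.00506
  k=1: C(29,1)·0.166667^1·0.833333^28 = 0.02932
  k=2: C(29,2)·0.166667^2·0.833333^27 = 0.08210
P(X ≤ 2) = 0.11647

0.116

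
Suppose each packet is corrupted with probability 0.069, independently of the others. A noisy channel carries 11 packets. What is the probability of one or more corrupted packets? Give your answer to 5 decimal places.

0.54454

P(at least one) = 1 − P(none) = 1 − (1 − 0.069)^11
= 1 − 0.4554561 = 0.5445439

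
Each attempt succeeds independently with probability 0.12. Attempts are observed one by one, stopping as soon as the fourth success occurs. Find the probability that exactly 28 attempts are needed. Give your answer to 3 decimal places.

0.028

Y = trial on which the fourth success occurs; negative binomial, r=4, p=0.12.
P(Y=28) = C(27,3) · p^4 · (1−p)^24
= 2925 · 0.00020736 · 0.046514 = 0.02821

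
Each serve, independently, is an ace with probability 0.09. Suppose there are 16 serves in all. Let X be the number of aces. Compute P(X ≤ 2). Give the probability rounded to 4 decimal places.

X ~ Binomial(16, 0.09); P(X ≤ 2) = Σ C(16,k) p^k (1−p)^(16−k) over k:
  k=0: C(16,0)·0.09^0·0.91^16 = 0.221137
  k=1: C(16,1)·0.09^1·0.91^15 = 0.349932
  k=2: C(16,2)·0.09^2·0.91^14 = 0.259565
Total = 0.830634

0.8306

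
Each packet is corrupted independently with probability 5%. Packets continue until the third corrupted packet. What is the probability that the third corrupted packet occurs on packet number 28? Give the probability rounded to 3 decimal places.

0.012

Y = trial on which the third success occurs; negative binomial, r=3, p=0.05.
P(Y=28) = C(27,2) · p^3 · (1−p)^25
= 351 · 0.000125 · 0.27739 = 0.01217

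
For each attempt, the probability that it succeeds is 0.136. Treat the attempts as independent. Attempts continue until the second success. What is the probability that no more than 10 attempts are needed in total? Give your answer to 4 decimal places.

0.4033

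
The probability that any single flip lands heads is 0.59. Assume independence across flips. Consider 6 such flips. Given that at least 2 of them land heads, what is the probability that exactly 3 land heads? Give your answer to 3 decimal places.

0.297

X ~ Binomial(6, 0.59). Want P(X=3 | X≥2) = P(X=3) / P(X≥2).
P(X=3) = C(6,3)·0.59^3·0.41^3 = 0.28310
P(X≥2) = 1 − 0.00475 − 0.04101 = 0.95424
Ratio = 0.28310 / 0.95424 = 0.29668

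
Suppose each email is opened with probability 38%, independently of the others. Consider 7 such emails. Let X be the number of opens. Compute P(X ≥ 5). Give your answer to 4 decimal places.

X ~ Binomial(7, 0.38); P(X ≥ 5) = Σ C(7,k) p^k (1−p)^(7−k) over k:
  k=5: C(7,5)·0.38^5·0.62^2 = 0.063962
  k=6: C(7,6)·0.38^6·0.62^1 = 0.013067
  k=7: C(7,7)·0.38^7·0.62^0 = 0.001144
Total = 0.078173

0.0782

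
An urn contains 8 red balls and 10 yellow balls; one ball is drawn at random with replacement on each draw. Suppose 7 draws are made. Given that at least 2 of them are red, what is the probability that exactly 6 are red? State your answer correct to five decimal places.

X ~ Binomial(7, 0.444444). Want P(X=6 | X≥2) = P(X=6) / P(X≥2).
P(X=6) = C(7,6)·0.444444^6·0.555556^1 = 0.0299730
P(X≥2) = 1 − 0.0163340 − 0.0914704 = 0.8921956
Ratio = 0.0299730 / 0.8921956 = 0.0335947

0.03359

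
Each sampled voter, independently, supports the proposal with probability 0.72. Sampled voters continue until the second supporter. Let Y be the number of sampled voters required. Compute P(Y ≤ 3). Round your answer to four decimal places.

0.8087

Finishing within 3 sampled voters ⇔ at least 2 successes in the first 3. With X ~ Binomial(3, 0.72), P(Y ≤ 3) = 1 − P(X ≤ 1).
  k=0: C(3,0)·0.72^0·0.28^3 = 0.021952
  k=1: C(3,1)·0.72^1·0.28^2 = 0.169344
1 − 0.191296 = 0.808704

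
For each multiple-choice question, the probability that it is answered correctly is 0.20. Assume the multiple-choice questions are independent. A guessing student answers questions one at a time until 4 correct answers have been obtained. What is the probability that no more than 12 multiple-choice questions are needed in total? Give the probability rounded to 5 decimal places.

0.20543

Finishing within 12 multiple-choice questions ⇔ at least 4 successes in the first 12. With X ~ Binomial(12, 0.20), P(Y ≤ 12) = 1 − P(X ≤ 3).
  k=0: C(12,0)·0.20^0·0.80^12 = 0.0687195
  k=1: C(12,1)·0.20^1·0.80^11 = 0.2061584
  k=2: C(12,2)·0.20^2·0.80^10 = 0.2834678
  k=3: C(12,3)·0.20^3·0.80^9 = 0.2362232
1 − 0.7945689 = 0.2054311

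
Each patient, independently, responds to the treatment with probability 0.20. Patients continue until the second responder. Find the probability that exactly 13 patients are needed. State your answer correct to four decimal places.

0.0412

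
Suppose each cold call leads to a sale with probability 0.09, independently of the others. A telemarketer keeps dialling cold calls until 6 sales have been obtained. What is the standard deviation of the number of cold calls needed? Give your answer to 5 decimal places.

Y = total cold calls until the sixth success; negative binomial with r=6, p=0.09.
SD(Y) = √[r(1−p)/p²] = √(674.0740741) = 25.9629365

25.96294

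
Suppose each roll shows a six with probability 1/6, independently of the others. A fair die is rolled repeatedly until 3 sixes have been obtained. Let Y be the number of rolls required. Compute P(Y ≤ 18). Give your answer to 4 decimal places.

0.5973

Finishing within 18 rolls ⇔ at least 3 successes in the first 18. With X ~ Binomial(18, 0.166667), P(Y ≤ 18) = 1 − P(X ≤ 2).
  k=0: C(18,0)·0.166667^0·0.833333^18 = 0.037561
  k=1: C(18,1)·0.166667^1·0.833333^17 = 0.135220
  k=2: C(18,2)·0.166667^2·0.833333^16 = 0.229874
1 − 0.402654 = 0.597346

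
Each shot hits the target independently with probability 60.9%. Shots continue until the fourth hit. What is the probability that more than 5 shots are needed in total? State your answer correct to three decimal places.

0.647

Needing more than 5 shots ⇔ fewer than 4 successes in the first 5. With X ~ Binomial(5, 0.609), P(Y > 5) = P(X ≤ 3).
  k=0: C(5,0)·0.609^0·0.391^5 = 0.00914
  k=1: C(5,1)·0.609^1·0.391^4 = 0.07117
  k=2: C(5,2)·0.609^2·0.391^3 = 0.22170
  k=3: C(5,3)·0.609^3·0.391^2 = 0.34531
P(X ≤ 3) = 0.64731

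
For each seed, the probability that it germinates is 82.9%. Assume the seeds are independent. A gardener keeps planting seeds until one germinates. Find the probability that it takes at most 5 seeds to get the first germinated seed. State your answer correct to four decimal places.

0.9999

Y = number of seeds to the first success; geometric, p = 0.829.
P(Y ≤ 5) = 1 − (1−p)^5 = 1 − 0.000146 = 0.999854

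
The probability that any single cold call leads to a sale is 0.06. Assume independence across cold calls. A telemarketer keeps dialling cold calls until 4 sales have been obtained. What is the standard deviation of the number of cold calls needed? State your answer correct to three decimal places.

32.318

Y = total cold calls until the fourth success; negative binomial with r=4, p=0.06.
SD(Y) = √[r(1−p)/p²] = √(1044.44444) = 32.31787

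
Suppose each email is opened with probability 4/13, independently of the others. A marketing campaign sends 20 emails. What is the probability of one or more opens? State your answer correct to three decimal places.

0.999

P(at least one) = 1 − P(none) = 1 − (1 − 0.307692)^20
= 1 − 0.00064 = 0.99936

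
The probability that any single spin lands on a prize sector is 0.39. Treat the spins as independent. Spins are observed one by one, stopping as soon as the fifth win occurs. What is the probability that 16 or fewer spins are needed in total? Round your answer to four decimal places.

Finishing within 16 spins ⇔ at least 5 successes in the first 16. With X ~ Binomial(16, 0.39), P(Y ≤ 16) = 1 − P(X ≤ 4).
  k=0: C(16,0)·0.39^0·0.61^16 = 0.000368
  k=1: C(16,1)·0.39^1·0.61^15 = 0.003760
  k=2: C(16,2)·0.39^2·0.61^14 = 0.018027
  k=3: C(16,3)·0.39^3·0.61^13 = 0.053786
  k=4: C(16,4)·0.39^4·0.61^12 = 0.111760
1 − 0.187701 = 0.812299

0.8123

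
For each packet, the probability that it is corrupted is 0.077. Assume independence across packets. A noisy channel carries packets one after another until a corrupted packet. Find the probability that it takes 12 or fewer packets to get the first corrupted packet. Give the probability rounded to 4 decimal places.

Y = number of packets to the first success; geometric, p = 0.077.
P(Y ≤ 12) = 1 − (1−p)^12 = 1 − 0.382314 = 0.617686

0.6177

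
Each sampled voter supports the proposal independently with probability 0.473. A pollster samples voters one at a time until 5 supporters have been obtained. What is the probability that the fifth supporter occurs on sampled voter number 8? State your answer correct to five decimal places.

0.12128

Y = trial on which the fifth success occurs; negative binomial, r=5, p=0.473.
P(Y=8) = C(7,4) · p^5 · (1−p)^3
= 35 · 0.023676 · 0.14636 = 0.1212846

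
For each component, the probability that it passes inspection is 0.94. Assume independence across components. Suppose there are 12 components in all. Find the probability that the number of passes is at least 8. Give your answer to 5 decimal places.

X ~ Binomial(12, 0.94); P(X ≥ 8) = Σ C(12,k) p^k (1−p)^(12−k) over k:
  k=8: C(12,8)·0.94^8·0.06^4 = 0.0039105
  k=9: C(12,9)·0.94^9·0.06^3 = 0.0272287
  k=10: C(12,10)·0.94^10·0.06^2 = 0.1279750
  k=11: C(12,11)·0.94^11·0.06^1 = 0.3645347
  k=12: C(12,12)·0.94^12·0.06^0 = 0.4759203
Total = 0.9995692

0.99957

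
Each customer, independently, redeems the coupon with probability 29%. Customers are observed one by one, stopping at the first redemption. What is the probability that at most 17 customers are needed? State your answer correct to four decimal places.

0.9970

Y = number of customers to the first success; geometric, p = 0.29.
P(Y ≤ 17) = 1 − (1−p)^17 = 1 − 0.002961 = 0.997039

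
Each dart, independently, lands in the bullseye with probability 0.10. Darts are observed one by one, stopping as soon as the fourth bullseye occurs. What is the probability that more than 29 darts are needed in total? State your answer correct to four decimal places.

Needing more than 29 darts ⇔ fewer than 4 successes in the first 29. With X ~ Binomial(29, 0.10), P(Y > 29) = P(X ≤ 3).
  k=0: C(29,0)·0.10^0·0.90^29 = 0.047101
  k=1: C(29,1)·0.10^1·0.90^28 = 0.151771
  k=2: C(29,2)·0.10^2·0.90^27 = 0.236088
  k=3: C(29,3)·0.10^3·0.90^26 = 0.236088
P(X ≤ 3) = 0.671048

0.6710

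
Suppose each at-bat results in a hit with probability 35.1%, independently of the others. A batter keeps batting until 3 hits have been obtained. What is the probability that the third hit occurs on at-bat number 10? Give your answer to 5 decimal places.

Y = trial on which the third success occurs; negative binomial, r=3, p=0.351.
P(Y=10) = C(9,2) · p^3 · (1−p)^7
= 36 · 0.043244 · 0.048497 = 0.0754982

0.07550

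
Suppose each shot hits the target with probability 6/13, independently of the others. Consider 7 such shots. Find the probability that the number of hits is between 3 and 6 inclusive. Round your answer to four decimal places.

0.7012

X ~ Binomial(7, 0.461538); P(3 ≤ X ≤ 6) = Σ C(7,k) p^k (1−p)^(7−k) over k:
  k=3: C(7,3)·0.461538^3·0.538462^4 = 0.289275
  k=4: C(7,4)·0.461538^4·0.538462^3 = 0.247950
  k=5: C(7,5)·0.461538^5·0.538462^2 = 0.127517
  k=6: C(7,6)·0.461538^6·0.538462^1 = 0.036433
Total = 0.701175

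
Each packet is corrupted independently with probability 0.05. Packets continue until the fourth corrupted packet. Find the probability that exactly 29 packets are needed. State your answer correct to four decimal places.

Y = trial on which the fourth success occurs; negative binomial, r=4, p=0.05.
P(Y=29) = C(28,3) · p^4 · (1−p)^25
= 3276 · 6.25e-06 · 0.27739 = 0.005680

0.0057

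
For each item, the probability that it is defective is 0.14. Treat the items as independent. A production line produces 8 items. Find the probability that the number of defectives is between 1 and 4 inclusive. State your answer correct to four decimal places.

0.6987

X ~ Binomial(8, 0.14); P(1 ≤ X ≤ 4) = Σ C(8,k) p^k (1−p)^(8−k) over k:
  k=1: C(8,1)·0.14^1·0.86^7 = 0.389679
  k=2: C(8,2)·0.14^2·0.86^6 = 0.222026
  k=3: C(8,3)·0.14^3·0.86^5 = 0.072288
  k=4: C(8,4)·0.14^4·0.86^4 = 0.014710
Total = 0.698703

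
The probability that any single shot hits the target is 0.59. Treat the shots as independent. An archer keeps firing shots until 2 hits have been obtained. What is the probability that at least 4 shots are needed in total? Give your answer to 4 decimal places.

0.3665

Needing more than 3 shots ⇔ fewer than 2 successes in the first 3. With X ~ Binomial(3, 0.59), P(Y > 3) = P(X ≤ 1).
  k=0: C(3,0)·0.59^0·0.41^3 = 0.068921
  k=1: C(3,1)·0.59^1·0.41^2 = 0.297537
P(X ≤ 1) = 0.366458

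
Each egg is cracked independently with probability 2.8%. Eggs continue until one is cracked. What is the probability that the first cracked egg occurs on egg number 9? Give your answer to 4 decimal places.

Geometric (trials to first success), p = 0.028.
P(Y = 9) = (1−p)^8 · p = 0.79676 · 0.028 = 0.022309

0.0223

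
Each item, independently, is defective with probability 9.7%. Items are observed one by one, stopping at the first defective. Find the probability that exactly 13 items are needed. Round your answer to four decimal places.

0.0285

Geometric (trials to first success), p = 0.097.
P(Y = 13) = (1−p)^12 · p = 0.29394 · 0.097 = 0.028512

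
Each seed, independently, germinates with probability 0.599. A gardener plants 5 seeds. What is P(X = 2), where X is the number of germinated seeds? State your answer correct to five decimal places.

0.23136

X ~ Binomial(n=5, p=0.599).
P(X=2) = C(5,2) · p^2 · (1−p)^3
= 10 · 0.3588 · 0.064481 = 0.2313592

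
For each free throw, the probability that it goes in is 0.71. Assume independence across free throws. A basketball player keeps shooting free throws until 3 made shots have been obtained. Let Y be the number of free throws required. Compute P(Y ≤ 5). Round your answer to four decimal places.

Finishing within 5 free throws ⇔ at least 3 successes in the first 5. With X ~ Binomial(5, 0.71), P(Y ≤ 5) = 1 − P(X ≤ 2).
  k=0: C(5,0)·0.71^0·0.29^5 = 0.002051
  k=1: C(5,1)·0.71^1·0.29^4 = 0.025108
  k=2: C(5,2)·0.71^2·0.29^3 = 0.122945
1 − 0.150105 = 0.849895

0.8499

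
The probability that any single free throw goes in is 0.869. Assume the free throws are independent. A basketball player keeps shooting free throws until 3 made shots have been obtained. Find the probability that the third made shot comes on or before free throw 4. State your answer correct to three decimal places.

0.914

Finishing within 4 free throws ⇔ at least 3 successes in the first 4. With X ~ Binomial(4, 0.869), P(Y ≤ 4) = 1 − P(X ≤ 2).
  k=0: C(4,0)·0.869^0·0.131^4 = 0.00029
  k=1: C(4,1)·0.869^1·0.131^3 = 0.00781
  k=2: C(4,2)·0.869^2·0.131^2 = 0.07776
1 − 0.08586 = 0.91414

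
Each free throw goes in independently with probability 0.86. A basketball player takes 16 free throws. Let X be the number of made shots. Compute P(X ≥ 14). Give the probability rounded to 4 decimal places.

X ~ Binomial(16, 0.86); P(X ≥ 14) = Σ C(16,k) p^k (1−p)^(16−k) over k:
  k=14: C(16,14)·0.86^14·0.14^2 = 0.284718
  k=15: C(16,15)·0.86^15·0.14^1 = 0.233198
  k=16: C(16,16)·0.86^16·0.14^0 = 0.089531
Total = 0.607448

0.6074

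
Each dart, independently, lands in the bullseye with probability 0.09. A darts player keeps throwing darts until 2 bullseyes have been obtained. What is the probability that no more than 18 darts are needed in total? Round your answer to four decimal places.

Finishing within 18 darts ⇔ at least 2 successes in the first 18. With X ~ Binomial(18, 0.09), P(Y ≤ 18) = 1 − P(X ≤ 1).
  k=0: C(18,0)·0.09^0·0.91^18 = 0.183124
  k=1: C(18,1)·0.09^1·0.91^17 = 0.326001
1 − 0.509125 = 0.490875

0.4909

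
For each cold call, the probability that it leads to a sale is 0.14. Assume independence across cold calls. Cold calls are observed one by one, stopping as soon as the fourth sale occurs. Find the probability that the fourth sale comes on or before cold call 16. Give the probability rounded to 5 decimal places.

Finishing within 16 cold calls ⇔ at least 4 successes in the first 16. With X ~ Binomial(16, 0.14), P(Y ≤ 16) = 1 − P(X ≤ 3).
  k=0: C(16,0)·0.14^0·0.86^16 = 0.0895314
  k=1: C(16,1)·0.14^1·0.86^15 = 0.2331980
  k=2: C(16,2)·0.14^2·0.86^14 = 0.2847185
  k=3: C(16,3)·0.14^3·0.86^13 = 0.2162977
1 − 0.8237456 = 0.1762544

0.17625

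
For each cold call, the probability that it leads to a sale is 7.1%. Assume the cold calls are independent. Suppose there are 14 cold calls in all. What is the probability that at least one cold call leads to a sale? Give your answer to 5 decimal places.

0.64337

P(at least one) = 1 − P(none) = 1 − (1 − 0.071)^14
= 1 − 0.3566317 = 0.6433683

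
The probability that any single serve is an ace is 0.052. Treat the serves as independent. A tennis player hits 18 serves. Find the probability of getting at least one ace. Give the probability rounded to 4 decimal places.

0.6176

P(at least one) = 1 − P(none) = 1 − (1 − 0.052)^18
= 1 − 0.382428 = 0.617572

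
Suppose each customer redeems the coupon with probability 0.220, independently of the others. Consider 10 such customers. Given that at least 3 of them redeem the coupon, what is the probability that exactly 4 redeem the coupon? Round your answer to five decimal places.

X ~ Binomial(10, 0.22). Want P(X=4 | X≥3) = P(X=4) / P(X≥3).
P(X=4) = C(10,4)·0.22^4·0.78^6 = 0.1107842
P(X≥3) = 1 − 0.0833578 − 0.2351116 − 0.2984109 = 0.3831197
Ratio = 0.1107842 / 0.3831197 = 0.2891633

0.28916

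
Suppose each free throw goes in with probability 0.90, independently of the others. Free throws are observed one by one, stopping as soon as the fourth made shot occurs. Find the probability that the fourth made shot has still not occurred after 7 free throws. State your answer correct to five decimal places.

Needing more than 7 free throws ⇔ fewer than 4 successes in the first 7. With X ~ Binomial(7, 0.90), P(Y > 7) = P(X ≤ 3).
  k=0: C(7,0)·0.90^0·0.10^7 = 0.0000001
  k=1: C(7,1)·0.90^1·0.10^6 = 0.0000063
  k=2: C(7,2)·0.90^2·0.10^5 = 0.0001701
  k=3: C(7,3)·0.90^3·0.10^4 = 0.0025515
P(X ≤ 3) = 0.0027280

0.00273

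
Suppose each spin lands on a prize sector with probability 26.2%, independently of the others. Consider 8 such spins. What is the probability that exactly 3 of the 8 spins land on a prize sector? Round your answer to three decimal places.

X ~ Binomial(n=8, p=0.262).
P(X=3) = C(8,3) · p^3 · (1−p)^5
= 56 · 0.017985 · 0.21892 = 0.22048

0.220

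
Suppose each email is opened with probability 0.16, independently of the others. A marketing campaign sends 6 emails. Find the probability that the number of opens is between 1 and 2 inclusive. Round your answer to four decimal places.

X ~ Binomial(6, 0.16); P(1 ≤ X ≤ 2) = Σ C(6,k) p^k (1−p)^(6−k) over k:
  k=1: C(6,1)·0.16^1·0.84^5 = 0.401483
  k=2: C(6,2)·0.16^2·0.84^4 = 0.191183
Total = 0.592666

0.5927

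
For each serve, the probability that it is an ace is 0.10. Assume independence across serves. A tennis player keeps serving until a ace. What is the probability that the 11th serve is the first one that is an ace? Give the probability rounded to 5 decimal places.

0.03487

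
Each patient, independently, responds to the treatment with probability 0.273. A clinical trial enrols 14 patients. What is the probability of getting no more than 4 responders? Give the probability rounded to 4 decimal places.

0.6713

X ~ Binomial(14, 0.273); P(X ≤ 4) = Σ C(14,k) p^k (1−p)^(14−k) over k:
  k=0: C(14,0)·0.273^0·0.727^14 = 0.011521
  k=1: C(14,1)·0.273^1·0.727^13 = 0.060567
  k=2: C(14,2)·0.273^2·0.727^12 = 0.147836
  k=3: C(14,3)·0.273^3·0.727^11 = 0.222059
  k=4: C(14,4)·0.273^4·0.727^10 = 0.229313
Total = 0.671296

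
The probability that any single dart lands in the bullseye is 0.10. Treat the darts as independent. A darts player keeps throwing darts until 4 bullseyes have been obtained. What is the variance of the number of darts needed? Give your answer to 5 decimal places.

Y = total darts until the fourth success; negative binomial with r=4, p=0.10.
Var(Y) = r(1−p)/p² = 4·0.90 / 0.10² = 360.0000000

360.00000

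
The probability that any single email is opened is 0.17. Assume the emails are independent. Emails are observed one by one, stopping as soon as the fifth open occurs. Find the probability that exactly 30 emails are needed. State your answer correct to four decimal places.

Y = trial on which the fifth success occurs; negative binomial, r=5, p=0.17.
P(Y=30) = C(29,4) · p^5 · (1−p)^25
= 23751 · 0.00014199 · 0.0094831 = 0.031980

0.0320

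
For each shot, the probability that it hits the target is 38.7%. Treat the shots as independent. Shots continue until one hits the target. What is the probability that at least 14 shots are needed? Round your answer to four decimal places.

0.0017

Y = number of shots to the first success; geometric, p = 0.387.
P(Y > 13) = P(first 13 all fail) = (1−p)^13 = 0.001726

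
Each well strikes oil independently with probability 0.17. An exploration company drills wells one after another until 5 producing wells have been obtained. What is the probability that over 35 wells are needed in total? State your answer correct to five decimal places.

0.26708

Needing more than 35 wells ⇔ fewer than 5 successes in the first 35. With X ~ Binomial(35, 0.17), P(Y > 35) = P(X ≤ 4).
  k=0: C(35,0)·0.17^0·0.83^35 = 0.0014714
  k=1: C(35,1)·0.17^1·0.83^34 = 0.0105480
  k=2: C(35,2)·0.17^2·0.83^33 = 0.0367275
  k=3: C(35,3)·0.17^3·0.83^32 = 0.0827476
  k=4: C(35,4)·0.17^4·0.83^31 = 0.1355864
P(X ≤ 4) = 0.2670810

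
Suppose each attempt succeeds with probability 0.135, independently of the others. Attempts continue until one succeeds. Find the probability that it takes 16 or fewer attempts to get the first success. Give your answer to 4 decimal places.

Y = number of attempts to the first success; geometric, p = 0.135.
P(Y ≤ 16) = 1 − (1−p)^16 = 1 − 0.098233 = 0.901767

0.9018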